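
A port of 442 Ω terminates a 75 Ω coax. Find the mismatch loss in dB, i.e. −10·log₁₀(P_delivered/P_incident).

mismatch loss ≈ 3.04 dB

Γ = (442 − 75)/(442 + 75) = 0.71
|Γ|² = 0.504, so P_del/P_inc = 1 − |Γ|² = 0.496
ML = −10·log₁₀(1 − |Γ|²)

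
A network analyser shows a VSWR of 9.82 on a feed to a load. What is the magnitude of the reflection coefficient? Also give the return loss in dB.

|Γ| = (S − 1)/(S + 1) = (9.82 − 1)/(9.82 + 1) = 8.82/10.8
RL = −20·log₁₀|Γ| = −20·log₁₀(0.815)

|Γ| ≈ 0.815; return loss ≈ 1.78 dB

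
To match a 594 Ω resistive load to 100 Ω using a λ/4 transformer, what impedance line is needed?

Z_qwt ≈ 244 Ω

Z_qwt = √(Z_0·R_L) = √(100 × 594) = √59400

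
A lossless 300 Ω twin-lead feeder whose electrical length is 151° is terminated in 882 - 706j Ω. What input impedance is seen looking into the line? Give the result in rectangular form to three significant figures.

Z_in ≈ 419 + j620 Ω

tan(βl) = tan(151°) = -0.554
Z_in = Z_0·(Z_L + jZ_0·tanβl)/(Z_0 + jZ_L·tanβl)
     = 300·(882 − j872)/(-91.3 − j489)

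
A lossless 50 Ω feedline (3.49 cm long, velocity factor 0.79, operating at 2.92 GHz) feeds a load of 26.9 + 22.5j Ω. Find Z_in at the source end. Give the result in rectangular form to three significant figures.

Z_in ≈ 21.4 + j3.63 Ω

λ = v/f = 0.79·c / 2.92 GHz = 0.0812 m
βl = 2π·l/λ = 2π × 0.43 = 155°
tan(βl) = tan(155°) = -0.471
Z_in = Z_0·(Z_L + jZ_0·tanβl)/(Z_0 + jZ_L·tanβl)
     = 50·(26.9 − j1.03)/(60.6 − j12.7)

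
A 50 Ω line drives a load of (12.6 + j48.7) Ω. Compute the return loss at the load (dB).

RL ≈ 2.22 dB

Γ = (-37.4 + j48.7)/(62.6 + j48.7), |Γ| = 0.774
RL = −20·log₁₀|Γ| = −20·log₁₀(0.774)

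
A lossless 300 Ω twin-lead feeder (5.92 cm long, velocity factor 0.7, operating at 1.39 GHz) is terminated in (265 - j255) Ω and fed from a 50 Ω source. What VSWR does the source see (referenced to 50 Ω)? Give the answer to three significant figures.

VSWR ≈ 14.5

λ = v/f = 0.7·c / 1.39 GHz = 0.151 m
βl = 2π·l/λ = 2π × 0.392 = 141°
tan(βl) = -0.808
Z_in = Z_0·(Z_L + jZ_0·tanβl)/(Z_0 + jZ_L·tanβl) = 721 + j54.8 Ω
Γ_s = (Z_in − Z_s)/(Z_in + Z_s) = (671 + j54.8)/(771 + j54.8), |Γ_s| = 0.871
VSWR = (1 + |Γ_s|)/(1 − |Γ_s|)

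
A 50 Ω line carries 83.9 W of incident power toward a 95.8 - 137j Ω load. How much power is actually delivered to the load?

P_delivered ≈ 40.2 W

|Γ| = |(45.8 − j137)/(145.8 − j137)| = 0.722
|Γ|² = 0.521
P_refl = |Γ|²·P_inc = 43.7 W, P_del = (1 − |Γ|²)·P_inc = 40.2 W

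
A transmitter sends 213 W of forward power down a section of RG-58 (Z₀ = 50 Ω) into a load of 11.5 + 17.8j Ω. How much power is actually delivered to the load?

P_delivered ≈ 120 W

|Γ| = |(-38.5 + j17.8)/(61.5 + j17.8)| = 0.662
|Γ|² = 0.439
P_refl = |Γ|²·P_inc = 93.5 W, P_del = (1 − |Γ|²)·P_inc = 120 W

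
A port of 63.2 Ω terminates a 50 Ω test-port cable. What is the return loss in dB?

Γ = (63.2 − 50)/(63.2 + 50) = 0.117
RL = −20·log₁₀|Γ| = −20·log₁₀(0.117)

RL ≈ 18.7 dB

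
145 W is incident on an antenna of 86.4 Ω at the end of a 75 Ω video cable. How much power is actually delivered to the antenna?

P_delivered ≈ 144 W

Γ = (86.4 − 75)/(86.4 + 75) = 0.0706
|Γ|² = 0.00499
P_refl = |Γ|²·P_inc = 0.723 W, P_del = (1 − |Γ|²)·P_inc = 144 W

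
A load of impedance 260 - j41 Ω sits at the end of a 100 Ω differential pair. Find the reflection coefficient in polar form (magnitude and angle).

Γ ≈ 0.456 ∠ -7.88°

Γ = (Z_L − Z_0)/(Z_L + Z_0) = (160 − j41)/(360 − j41)
|Γ| = 165/362 = 0.456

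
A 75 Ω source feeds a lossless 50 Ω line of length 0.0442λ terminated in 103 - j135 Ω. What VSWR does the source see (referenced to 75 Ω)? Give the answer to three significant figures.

βl = 2π × 0.0442 = 15.9°
tan(βl) = 0.285
Z_in = Z_0·(Z_L + jZ_0·tanβl)/(Z_0 + jZ_L·tanβl) = 32 − j78.9 Ω
Γ_s = (Z_in − Z_s)/(Z_in + Z_s) = (-43 − j78.9)/(107 − j78.9), |Γ_s| = 0.675
VSWR = (1 + |Γ_s|)/(1 − |Γ_s|)

VSWR ≈ 5.16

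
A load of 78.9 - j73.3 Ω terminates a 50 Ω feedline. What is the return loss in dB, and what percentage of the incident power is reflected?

Γ = (28.9 − j73.3)/(128.9 − j73.3), |Γ| = 0.531
RL = −20·log₁₀(0.531) = 5.49 dB
P_refl/P_inc = |Γ|² = 0.282

RL ≈ 5.49 dB; 28.2% of incident power reflected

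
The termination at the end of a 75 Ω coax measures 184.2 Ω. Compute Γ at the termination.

Γ = (Z_L − Z_0)/(Z_L + Z_0) = (184.2 − 75)/(184.2 + 75) = 109.2/259.2

Γ = 0.421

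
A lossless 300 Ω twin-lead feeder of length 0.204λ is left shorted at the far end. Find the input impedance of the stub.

Z_in ≈ +j1010 Ω

βl = 2π × 0.204 = 73.4°
tan(βl) = 3.36
For a shorted stub, Z_in = jZ_0·tan(βl)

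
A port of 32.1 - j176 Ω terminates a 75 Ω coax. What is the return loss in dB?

Γ = (-42.9 − j176)/(107.1 − j176), |Γ| = 0.879
RL = −20·log₁₀|Γ| = −20·log₁₀(0.879)

RL ≈ 1.12 dB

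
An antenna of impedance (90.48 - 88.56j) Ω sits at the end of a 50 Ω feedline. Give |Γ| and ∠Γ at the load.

Γ = (Z_L − Z_0)/(Z_L + Z_0) = (40.48 − j88.56)/(140.5 − j88.56)
|Γ| = 97.4/166 = 0.586

Γ ≈ 0.586 ∠ -33.2°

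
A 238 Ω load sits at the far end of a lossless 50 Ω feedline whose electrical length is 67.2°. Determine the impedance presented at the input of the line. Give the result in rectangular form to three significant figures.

Z_in ≈ 12.3 − j19.9 Ω

tan(βl) = tan(67.2°) = 2.38
Z_in = Z_0·(Z_L + jZ_0·tanβl)/(Z_0 + jZ_L·tanβl)
     = 50·(238 + j119)/(50 + j566)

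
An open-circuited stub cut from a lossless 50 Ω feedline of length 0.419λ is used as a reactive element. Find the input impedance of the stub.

Z_in ≈ +j89.6 Ω

βl = 2π × 0.419 = 151°
tan(βl) = -0.558
For an open-circuited stub, Z_in = −jZ_0·cot(βl) = −jZ_0/tan(βl)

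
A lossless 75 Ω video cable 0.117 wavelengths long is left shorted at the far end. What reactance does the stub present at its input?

X_in ≈ 67.8 Ω (inductive)

βl = 2π × 0.117 = 42.1°
tan(βl) = 0.904
For a shorted stub, Z_in = jZ_0·tan(βl)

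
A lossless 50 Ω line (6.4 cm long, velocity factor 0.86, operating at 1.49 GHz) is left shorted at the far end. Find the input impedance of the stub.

Z_in ≈ −j53.5 Ω

λ = v/f = 0.86·c / 1.49 GHz = 0.173 m
βl = 2π·l/λ = 2π × 0.37 = 133°
tan(βl) = -1.07
For a shorted stub, Z_in = jZ_0·tan(βl)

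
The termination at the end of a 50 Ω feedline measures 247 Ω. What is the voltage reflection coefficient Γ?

Γ = (Z_L − Z_0)/(Z_L + Z_0) = (247 − 50)/(247 + 50) = 197/297

Γ = 0.663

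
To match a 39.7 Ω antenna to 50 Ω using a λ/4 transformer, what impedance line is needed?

Z_qwt ≈ 44.6 Ω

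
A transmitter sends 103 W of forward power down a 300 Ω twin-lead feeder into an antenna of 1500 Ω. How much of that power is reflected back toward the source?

Γ = (1500 − 300)/(1500 + 300) = 0.667
|Γ|² = 0.444
P_refl = |Γ|²·P_inc = 45.8 W, P_del = (1 − |Γ|²)·P_inc = 57.2 W

P_reflected ≈ 45.8 W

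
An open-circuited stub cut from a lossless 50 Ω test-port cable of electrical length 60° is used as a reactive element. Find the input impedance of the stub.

Z_in ≈ −j28.9 Ω

tan(βl) = 1.73
For an open-circuited stub, Z_in = −jZ_0·cot(βl) = −jZ_0/tan(βl)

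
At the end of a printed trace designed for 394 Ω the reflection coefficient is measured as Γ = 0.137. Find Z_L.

Z_L = Z_0·(1 + Γ)/(1 − Γ) = 394·(1.14)/(0.863)

Z_L ≈ 519 Ω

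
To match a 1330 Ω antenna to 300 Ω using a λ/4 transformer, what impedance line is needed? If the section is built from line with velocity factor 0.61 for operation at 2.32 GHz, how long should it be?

Z_qwt ≈ 632 Ω; length ≈ 1.97 cm

Z_qwt = √(Z_0·R_L) = √(300 × 1330) = √399000
λ = 0.61·c/f = 0.0789 m, so l = λ/4 = 0.0197 m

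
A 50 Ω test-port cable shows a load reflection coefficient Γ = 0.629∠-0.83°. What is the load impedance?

Z_L = Z_0·(1 + Γ)/(1 − Γ) = 50·(1.63 − j0.00911)/(0.371 + j0.00911)

Z_L ≈ 219 − j6.61 Ω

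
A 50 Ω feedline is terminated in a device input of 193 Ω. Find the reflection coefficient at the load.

Γ = 0.588

Γ = (Z_L − Z_0)/(Z_L + Z_0) = (193 − 50)/(193 + 50) = 143/243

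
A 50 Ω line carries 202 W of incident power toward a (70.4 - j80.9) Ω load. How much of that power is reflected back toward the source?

|Γ| = |(20.4 − j80.9)/(120.4 − j80.9)| = 0.575
|Γ|² = 0.331
P_refl = |Γ|²·P_inc = 66.8 W, P_del = (1 − |Γ|²)·P_inc = 135 W

P_reflected ≈ 66.8 W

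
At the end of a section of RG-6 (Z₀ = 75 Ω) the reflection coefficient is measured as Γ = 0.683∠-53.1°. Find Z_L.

Z_L ≈ 61.9 − j127 Ω

Z_L = Z_0·(1 + Γ)/(1 − Γ) = 75·(1.41 − j0.546)/(0.59 + j0.546)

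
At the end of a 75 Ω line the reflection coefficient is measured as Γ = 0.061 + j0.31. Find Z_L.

Z_L ≈ 69 + j47.6 Ω

Z_L = Z_0·(1 + Γ)/(1 − Γ) = 75·(1.06 + j0.31)/(0.939 − j0.31)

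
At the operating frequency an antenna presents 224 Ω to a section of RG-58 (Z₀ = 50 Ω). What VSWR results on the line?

Γ = (224 − 50)/(224 + 50) = 0.635
VSWR = (1 + 0.635)/(1 − 0.635)

VSWR ≈ 4.48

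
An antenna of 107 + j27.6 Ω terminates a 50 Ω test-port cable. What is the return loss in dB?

Γ = (57 + j27.6)/(157 + j27.6), |Γ| = 0.397
RL = −20·log₁₀|Γ| = −20·log₁₀(0.397)

RL ≈ 8.02 dB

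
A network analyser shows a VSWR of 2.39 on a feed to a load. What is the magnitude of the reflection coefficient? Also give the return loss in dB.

|Γ| = (S − 1)/(S + 1) = (2.39 − 1)/(2.39 + 1) = 1.39/3.39
RL = −20·log₁₀|Γ| = −20·log₁₀(0.41)

|Γ| ≈ 0.41; return loss ≈ 7.74 dB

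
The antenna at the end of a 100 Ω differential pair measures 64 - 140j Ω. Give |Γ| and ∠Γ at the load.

Γ = (Z_L − Z_0)/(Z_L + Z_0) = (-36 − j140)/(164 − j140)
|Γ| = 145/216 = 0.67

Γ ≈ 0.67 ∠ -63.9°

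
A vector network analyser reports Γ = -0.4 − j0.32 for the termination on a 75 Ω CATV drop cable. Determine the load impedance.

Z_L = Z_0·(1 + Γ)/(1 − Γ) = 75·(0.6 − j0.32)/(1.4 + j0.32)

Z_L ≈ 26.8 − j23.3 Ω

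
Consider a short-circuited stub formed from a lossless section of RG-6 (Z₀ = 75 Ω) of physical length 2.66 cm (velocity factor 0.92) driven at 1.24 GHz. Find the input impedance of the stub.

λ = v/f = 0.92·c / 1.24 GHz = 0.223 m
βl = 2π·l/λ = 2π × 0.12 = 43°
tan(βl) = 0.933
For a short-circuited stub, Z_in = jZ_0·tan(βl)

Z_in ≈ +j70 Ω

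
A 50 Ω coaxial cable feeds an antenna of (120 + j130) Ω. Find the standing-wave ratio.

VSWR ≈ 5.45

Γ = (Z_L − Z_0)/(Z_L + Z_0) = (70 + j130)/(170 + j130)
|Γ| = 148/214 = 0.69
VSWR = (1 + |Γ|)/(1 − |Γ|) = 1.69/0.31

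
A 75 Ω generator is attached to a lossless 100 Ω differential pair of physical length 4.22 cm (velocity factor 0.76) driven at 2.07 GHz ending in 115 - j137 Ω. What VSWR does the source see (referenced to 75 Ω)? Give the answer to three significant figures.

λ = v/f = 0.76·c / 2.07 GHz = 0.11 m
βl = 2π·l/λ = 2π × 0.383 = 138°
tan(βl) = -0.903
Z_in = Z_0·(Z_L + jZ_0·tanβl)/(Z_0 + jZ_L·tanβl) = 184 + j153 Ω
Γ_s = (Z_in − Z_s)/(Z_in + Z_s) = (109 + j153)/(259 + j153), |Γ_s| = 0.624
VSWR = (1 + |Γ_s|)/(1 − |Γ_s|)

VSWR ≈ 4.32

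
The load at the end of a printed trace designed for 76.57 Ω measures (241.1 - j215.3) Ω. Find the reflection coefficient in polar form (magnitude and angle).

Γ = (Z_L − Z_0)/(Z_L + Z_0) = (164.5 − j215.3)/(317.7 − j215.3)
|Γ| = 271/384 = 0.706

Γ ≈ 0.706 ∠ -18.5°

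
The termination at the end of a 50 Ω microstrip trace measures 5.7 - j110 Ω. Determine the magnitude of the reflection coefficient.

Γ = (Z_L − Z_0)/(Z_L + Z_0) = (-44.3 − j110)/(55.7 − j110)
|Γ| = 119/123

|Γ| ≈ 0.962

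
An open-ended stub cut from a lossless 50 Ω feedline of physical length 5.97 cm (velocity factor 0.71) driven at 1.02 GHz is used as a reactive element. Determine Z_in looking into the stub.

λ = v/f = 0.71·c / 1.02 GHz = 0.209 m
βl = 2π·l/λ = 2π × 0.286 = 103°
tan(βl) = -4.36
For an open-ended stub, Z_in = −jZ_0·cot(βl) = −jZ_0/tan(βl)

Z_in ≈ +j11.5 Ω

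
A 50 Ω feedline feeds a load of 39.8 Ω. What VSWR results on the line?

Γ = (39.8 − 50)/(39.8 + 50) = -0.114
VSWR = (1 + 0.114)/(1 − 0.114)

VSWR ≈ 1.26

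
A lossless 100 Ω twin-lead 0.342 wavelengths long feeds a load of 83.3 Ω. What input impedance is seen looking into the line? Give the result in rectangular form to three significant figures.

Z_in ≈ 106 − j17.8 Ω

βl = 2π × 0.342 = 123°
tan(βl) = tan(123°) = -1.53
Z_in = Z_0·(Z_L + jZ_0·tanβl)/(Z_0 + jZ_L·tanβl)
     = 100·(83.3 − j153)/(100 − j128)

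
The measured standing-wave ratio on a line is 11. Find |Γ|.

|Γ| ≈ 0.833

|Γ| = (S − 1)/(S + 1) = (11 − 1)/(11 + 1) = 10/12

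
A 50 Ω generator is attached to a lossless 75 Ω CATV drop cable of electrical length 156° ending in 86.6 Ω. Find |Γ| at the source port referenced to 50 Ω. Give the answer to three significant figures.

|Γ| ≈ 0.251

tan(βl) = -0.445
Z_in = Z_0·(Z_L + jZ_0·tanβl)/(Z_0 + jZ_L·tanβl) = 82.1 + j8.8 Ω
Γ_s = (Z_in − Z_s)/(Z_in + Z_s) = (32.1 + j8.8)/(132 + j8.8), |Γ_s| = 0.251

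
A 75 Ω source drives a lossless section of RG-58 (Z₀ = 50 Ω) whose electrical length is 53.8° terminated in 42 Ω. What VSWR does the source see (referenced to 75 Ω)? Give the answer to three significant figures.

VSWR ≈ 1.48

tan(βl) = 1.37
Z_in = Z_0·(Z_L + jZ_0·tanβl)/(Z_0 + jZ_L·tanβl) = 52 + j8.68 Ω
Γ_s = (Z_in − Z_s)/(Z_in + Z_s) = (-23 + j8.68)/(127 + j8.68), |Γ_s| = 0.193
VSWR = (1 + |Γ_s|)/(1 − |Γ_s|)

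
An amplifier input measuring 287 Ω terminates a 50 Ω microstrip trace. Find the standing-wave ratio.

For a purely resistive load, VSWR = R_L/Z_0 or Z_0/R_L (whichever > 1) = 287/50

VSWR ≈ 5.74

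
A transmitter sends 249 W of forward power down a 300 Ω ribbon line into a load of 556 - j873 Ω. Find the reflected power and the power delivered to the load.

|Γ| = |(256 − j873)/(856 − j873)| = 0.744
|Γ|² = 0.554
P_refl = |Γ|²·P_inc = 138 W, P_del = (1 − |Γ|²)·P_inc = 111 W

P_reflected ≈ 138 W; P_delivered ≈ 111 W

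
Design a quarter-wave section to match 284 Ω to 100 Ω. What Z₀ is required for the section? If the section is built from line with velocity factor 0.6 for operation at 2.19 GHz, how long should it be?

Z_qwt ≈ 169 Ω; length ≈ 2.05 cm

Z_qwt = √(Z_0·R_L) = √(100 × 284) = √28400
λ = 0.6·c/f = 0.0822 m, so l = λ/4 = 0.0205 m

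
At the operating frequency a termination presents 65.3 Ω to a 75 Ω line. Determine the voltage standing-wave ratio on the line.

For a purely resistive load, VSWR = R_L/Z_0 or Z_0/R_L (whichever > 1) = 75/65.3

VSWR ≈ 1.15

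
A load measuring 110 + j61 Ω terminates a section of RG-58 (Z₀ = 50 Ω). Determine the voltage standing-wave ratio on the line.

VSWR ≈ 3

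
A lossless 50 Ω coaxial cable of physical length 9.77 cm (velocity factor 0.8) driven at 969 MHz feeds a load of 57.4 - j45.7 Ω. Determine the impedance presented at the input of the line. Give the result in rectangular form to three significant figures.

λ = v/f = 0.8·c / 969 MHz = 0.248 m
βl = 2π·l/λ = 2π × 0.394 = 142°
tan(βl) = tan(142°) = -0.781
Z_in = Z_0·(Z_L + jZ_0·tanβl)/(Z_0 + jZ_L·tanβl)
     = 50·(57.4 − j84.8)/(14.3 − j44.8)

Z_in ≈ 104 + j30.7 Ω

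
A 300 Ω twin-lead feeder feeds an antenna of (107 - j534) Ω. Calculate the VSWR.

VSWR ≈ 12

Γ = (Z_L − Z_0)/(Z_L + Z_0) = (-193 − j534)/(407 − j534)
|Γ| = 568/671 = 0.846
VSWR = (1 + |Γ|)/(1 − |Γ|) = 1.85/0.154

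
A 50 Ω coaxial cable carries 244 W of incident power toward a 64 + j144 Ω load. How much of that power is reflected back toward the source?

P_reflected ≈ 151 W

|Γ| = |(14 + j144)/(114 + j144)| = 0.788
|Γ|² = 0.621
P_refl = |Γ|²·P_inc = 151 W, P_del = (1 − |Γ|²)·P_inc = 92.6 W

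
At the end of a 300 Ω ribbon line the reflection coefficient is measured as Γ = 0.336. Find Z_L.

Z_L ≈ 604 Ω

Z_L = Z_0·(1 + Γ)/(1 − Γ) = 300·(1.34)/(0.664)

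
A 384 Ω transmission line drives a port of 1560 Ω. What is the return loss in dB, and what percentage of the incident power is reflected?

RL ≈ 4.37 dB; 36.6% of incident power reflected

Γ = (1560 − 384)/(1560 + 384) = 0.605
RL = −20·log₁₀(0.605) = 4.37 dB
P_refl/P_inc = |Γ|² = 0.366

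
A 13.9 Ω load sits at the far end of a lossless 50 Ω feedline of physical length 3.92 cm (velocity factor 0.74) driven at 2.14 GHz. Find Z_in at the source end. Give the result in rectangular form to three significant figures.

Z_in ≈ 25 − j41.5 Ω

λ = v/f = 0.74·c / 2.14 GHz = 0.104 m
βl = 2π·l/λ = 2π × 0.378 = 136°
tan(βl) = tan(136°) = -0.965
Z_in = Z_0·(Z_L + jZ_0·tanβl)/(Z_0 + jZ_L·tanβl)
     = 50·(13.9 − j48.2)/(50 − j13.4)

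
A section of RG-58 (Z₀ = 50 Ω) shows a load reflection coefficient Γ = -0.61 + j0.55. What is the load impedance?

Z_L = Z_0·(1 + Γ)/(1 − Γ) = 50·(0.39 + j0.55)/(1.61 − j0.55)

Z_L ≈ 5.62 + j19 Ω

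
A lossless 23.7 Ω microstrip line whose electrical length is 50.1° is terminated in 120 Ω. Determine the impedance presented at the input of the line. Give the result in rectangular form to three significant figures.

Z_in ≈ 7.74 − j18.5 Ω

tan(βl) = tan(50.1°) = 1.2
Z_in = Z_0·(Z_L + jZ_0·tanβl)/(Z_0 + jZ_L·tanβl)
     = 23.7·(120 + j28.3)/(23.7 + j144)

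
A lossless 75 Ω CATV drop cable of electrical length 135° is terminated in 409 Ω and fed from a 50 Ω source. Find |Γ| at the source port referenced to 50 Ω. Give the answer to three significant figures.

tan(βl) = -1
Z_in = Z_0·(Z_L + jZ_0·tanβl)/(Z_0 + jZ_L·tanβl) = 26.6 + j70.1 Ω
Γ_s = (Z_in − Z_s)/(Z_in + Z_s) = (-23.4 + j70.1)/(76.6 + j70.1), |Γ_s| = 0.712

|Γ| ≈ 0.712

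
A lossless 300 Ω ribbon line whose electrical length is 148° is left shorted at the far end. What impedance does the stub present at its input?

Z_in ≈ −j187 Ω

tan(βl) = -0.625
For a shorted stub, Z_in = jZ_0·tan(βl)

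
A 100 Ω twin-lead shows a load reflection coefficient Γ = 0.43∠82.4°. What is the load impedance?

Z_L ≈ 76.1 + j79.6 Ω

Z_L = Z_0·(1 + Γ)/(1 − Γ) = 100·(1.06 + j0.426)/(0.943 − j0.426)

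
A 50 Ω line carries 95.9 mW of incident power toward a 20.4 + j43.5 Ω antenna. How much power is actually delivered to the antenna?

P_delivered ≈ 57.1 mW

|Γ| = |(-29.6 + j43.5)/(70.4 + j43.5)| = 0.636
|Γ|² = 0.404
P_refl = |Γ|²·P_inc = 38.8 mW, P_del = (1 − |Γ|²)·P_inc = 57.1 mW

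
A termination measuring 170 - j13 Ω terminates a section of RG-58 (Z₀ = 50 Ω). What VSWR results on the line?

VSWR ≈ 3.42

Γ = (Z_L − Z_0)/(Z_L + Z_0) = (120 − j13)/(220 − j13)
|Γ| = 121/220 = 0.548
VSWR = (1 + |Γ|)/(1 − |Γ|) = 1.55/0.452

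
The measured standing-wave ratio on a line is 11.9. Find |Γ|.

|Γ| = (S − 1)/(S + 1) = (11.9 − 1)/(11.9 + 1) = 10.9/12.9

|Γ| ≈ 0.845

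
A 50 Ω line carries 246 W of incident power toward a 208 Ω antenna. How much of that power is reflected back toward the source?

Γ = (208 − 50)/(208 + 50) = 0.612
|Γ|² = 0.375
P_refl = |Γ|²·P_inc = 92.3 W, P_del = (1 − |Γ|²)·P_inc = 154 W

P_reflected ≈ 92.3 W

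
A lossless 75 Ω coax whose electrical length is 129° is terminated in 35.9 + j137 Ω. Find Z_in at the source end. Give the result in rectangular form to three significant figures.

Z_in ≈ 8.28 + j15.1 Ω

tan(βl) = tan(129°) = -1.23
Z_in = Z_0·(Z_L + jZ_0·tanβl)/(Z_0 + jZ_L·tanβl)
     = 75·(35.9 + j44.4)/(244 − j44.3)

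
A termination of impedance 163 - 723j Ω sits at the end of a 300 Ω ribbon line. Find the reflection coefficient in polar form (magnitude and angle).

Γ ≈ 0.857 ∠ -43.4°

Γ = (Z_L − Z_0)/(Z_L + Z_0) = (-137 − j723)/(463 − j723)
|Γ| = 736/859 = 0.857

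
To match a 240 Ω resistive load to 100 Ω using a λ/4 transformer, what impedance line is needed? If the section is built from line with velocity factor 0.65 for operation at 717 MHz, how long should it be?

Z_qwt ≈ 155 Ω; length ≈ 6.8 cm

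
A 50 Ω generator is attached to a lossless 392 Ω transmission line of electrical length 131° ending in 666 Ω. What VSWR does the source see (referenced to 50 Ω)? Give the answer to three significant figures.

VSWR ≈ 8.4

tan(βl) = -1.15
Z_in = Z_0·(Z_L + jZ_0·tanβl)/(Z_0 + jZ_L·tanβl) = 321 + j177 Ω
Γ_s = (Z_in − Z_s)/(Z_in + Z_s) = (271 + j177)/(371 + j177), |Γ_s| = 0.787
VSWR = (1 + |Γ_s|)/(1 − |Γ_s|)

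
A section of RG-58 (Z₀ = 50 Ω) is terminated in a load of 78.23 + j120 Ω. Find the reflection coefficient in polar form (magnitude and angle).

Γ ≈ 0.702 ∠ 33.7°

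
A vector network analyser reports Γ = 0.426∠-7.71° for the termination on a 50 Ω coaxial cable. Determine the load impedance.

Z_L ≈ 121 − j17 Ω

Z_L = Z_0·(1 + Γ)/(1 − Γ) = 50·(1.42 − j0.0572)/(0.578 + j0.0572)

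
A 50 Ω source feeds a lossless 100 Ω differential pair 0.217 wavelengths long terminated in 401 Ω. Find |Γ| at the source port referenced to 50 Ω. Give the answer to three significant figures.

βl = 2π × 0.217 = 78.1°
tan(βl) = 4.75
Z_in = Z_0·(Z_L + jZ_0·tanβl)/(Z_0 + jZ_L·tanβl) = 26 − j19.7 Ω
Γ_s = (Z_in − Z_s)/(Z_in + Z_s) = (-24 − j19.7)/(76 − j19.7), |Γ_s| = 0.396

|Γ| ≈ 0.396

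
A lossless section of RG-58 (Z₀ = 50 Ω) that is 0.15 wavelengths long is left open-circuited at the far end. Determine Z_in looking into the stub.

βl = 2π × 0.15 = 54°
tan(βl) = 1.38
For an open-circuited stub, Z_in = −jZ_0·cot(βl) = −jZ_0/tan(βl)

Z_in ≈ −j36.3 Ω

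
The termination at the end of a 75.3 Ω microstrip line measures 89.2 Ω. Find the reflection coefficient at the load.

Γ = 0.0845

Γ = (Z_L − Z_0)/(Z_L + Z_0) = (89.2 − 75.3)/(89.2 + 75.3) = 13.9/164.5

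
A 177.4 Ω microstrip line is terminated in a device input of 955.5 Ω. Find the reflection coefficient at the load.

Γ = 0.687

Γ = (Z_L − Z_0)/(Z_L + Z_0) = (955.5 − 177.4)/(955.5 + 177.4) = 778.1/1133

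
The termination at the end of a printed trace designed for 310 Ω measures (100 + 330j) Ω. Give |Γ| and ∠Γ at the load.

Γ = (Z_L − Z_0)/(Z_L + Z_0) = (-210 + j330)/(410 + j330)
|Γ| = 391/526 = 0.743

Γ ≈ 0.743 ∠ 83.6°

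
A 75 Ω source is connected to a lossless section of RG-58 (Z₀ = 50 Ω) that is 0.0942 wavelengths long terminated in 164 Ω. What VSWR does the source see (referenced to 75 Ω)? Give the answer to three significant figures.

βl = 2π × 0.0942 = 33.9°
tan(βl) = 0.672
Z_in = Z_0·(Z_L + jZ_0·tanβl)/(Z_0 + jZ_L·tanβl) = 40.6 − j56 Ω
Γ_s = (Z_in − Z_s)/(Z_in + Z_s) = (-34.4 − j56)/(116 − j56), |Γ_s| = 0.511
VSWR = (1 + |Γ_s|)/(1 − |Γ_s|)

VSWR ≈ 3.09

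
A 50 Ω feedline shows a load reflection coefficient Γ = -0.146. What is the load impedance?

Z_L = Z_0·(1 + Γ)/(1 − Γ) = 50·(0.854)/(1.15)

Z_L ≈ 37.3 Ω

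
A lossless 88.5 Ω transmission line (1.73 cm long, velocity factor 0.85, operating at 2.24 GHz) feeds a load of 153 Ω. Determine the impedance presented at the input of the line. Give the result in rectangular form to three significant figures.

Z_in ≈ 65.8 − j35.7 Ω

λ = v/f = 0.85·c / 2.24 GHz = 0.114 m
βl = 2π·l/λ = 2π × 0.152 = 54.7°
tan(βl) = tan(54.7°) = 1.41
Z_in = Z_0·(Z_L + jZ_0·tanβl)/(Z_0 + jZ_L·tanβl)
     = 88.5·(153 + j125)/(88.5 + j216)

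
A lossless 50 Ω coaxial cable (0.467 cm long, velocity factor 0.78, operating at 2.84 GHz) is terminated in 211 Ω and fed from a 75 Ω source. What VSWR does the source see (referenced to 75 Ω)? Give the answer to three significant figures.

VSWR ≈ 3.27

λ = v/f = 0.78·c / 2.84 GHz = 0.0824 m
βl = 2π·l/λ = 2π × 0.0567 = 20.4°
tan(βl) = 0.372
Z_in = Z_0·(Z_L + jZ_0·tanβl)/(Z_0 + jZ_L·tanβl) = 69.3 − j90.2 Ω
Γ_s = (Z_in − Z_s)/(Z_in + Z_s) = (-5.66 − j90.2)/(144 − j90.2), |Γ_s| = 0.531
VSWR = (1 + |Γ_s|)/(1 − |Γ_s|)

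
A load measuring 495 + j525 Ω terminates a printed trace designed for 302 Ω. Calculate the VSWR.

VSWR ≈ 3.83

Γ = (Z_L − Z_0)/(Z_L + Z_0) = (193 + j525)/(797 + j525)
|Γ| = 559/954 = 0.586
VSWR = (1 + |Γ|)/(1 − |Γ|) = 1.59/0.414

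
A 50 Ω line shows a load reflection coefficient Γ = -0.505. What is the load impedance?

Z_L = Z_0·(1 + Γ)/(1 − Γ) = 50·(0.495)/(1.5)

Z_L ≈ 16.4 Ω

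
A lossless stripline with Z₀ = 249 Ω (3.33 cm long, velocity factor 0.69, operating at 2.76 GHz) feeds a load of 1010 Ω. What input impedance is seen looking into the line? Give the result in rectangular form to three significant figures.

Z_in ≈ 356 + j439 Ω

λ = v/f = 0.69·c / 2.76 GHz = 0.075 m
βl = 2π·l/λ = 2π × 0.444 = 160°
tan(βl) = tan(160°) = -0.367
Z_in = Z_0·(Z_L + jZ_0·tanβl)/(Z_0 + jZ_L·tanβl)
     = 249·(1010 − j91.4)/(249 − j371)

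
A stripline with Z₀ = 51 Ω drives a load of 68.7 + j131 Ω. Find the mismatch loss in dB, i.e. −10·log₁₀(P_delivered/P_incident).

Γ = (17.7 + j131)/(119.7 + j131), |Γ| = 0.745
|Γ|² = 0.555, so P_del/P_inc = 1 − |Γ|² = 0.445
ML = −10·log₁₀(1 − |Γ|²)

mismatch loss ≈ 3.52 dB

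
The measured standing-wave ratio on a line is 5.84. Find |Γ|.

|Γ| ≈ 0.708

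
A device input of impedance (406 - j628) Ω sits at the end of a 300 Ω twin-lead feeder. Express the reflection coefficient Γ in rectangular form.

Γ = (Z_L − Z_0)/(Z_L + Z_0) = (106 − j628)/(706 − j628)

Γ ≈ 0.526 − j0.422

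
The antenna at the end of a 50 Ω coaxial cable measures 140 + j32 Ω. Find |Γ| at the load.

|Γ| ≈ 0.496

Γ = (Z_L − Z_0)/(Z_L + Z_0) = (90 + j32)/(190 + j32)
|Γ| = 95.5/193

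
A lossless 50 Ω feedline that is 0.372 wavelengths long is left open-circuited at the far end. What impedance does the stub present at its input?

Z_in ≈ +j48.1 Ω

βl = 2π × 0.372 = 134°
tan(βl) = -1.04
For an open-circuited stub, Z_in = −jZ_0·cot(βl) = −jZ_0/tan(βl)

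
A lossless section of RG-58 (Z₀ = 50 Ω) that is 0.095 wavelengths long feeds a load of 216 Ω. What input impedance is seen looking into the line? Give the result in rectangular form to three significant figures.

Z_in ≈ 32.8 − j62.4 Ω

βl = 2π × 0.095 = 34.2°
tan(βl) = tan(34.2°) = 0.68
Z_in = Z_0·(Z_L + jZ_0·tanβl)/(Z_0 + jZ_L·tanβl)
     = 50·(216 + j34)/(50 + j147)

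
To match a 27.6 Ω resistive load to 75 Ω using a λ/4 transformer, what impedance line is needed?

Z_qwt = √(Z_0·R_L) = √(75 × 27.6) = √2070

Z_qwt ≈ 45.5 Ω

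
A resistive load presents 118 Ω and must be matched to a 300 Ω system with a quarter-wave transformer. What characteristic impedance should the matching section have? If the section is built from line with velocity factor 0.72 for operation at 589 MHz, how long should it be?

Z_qwt = √(Z_0·R_L) = √(300 × 118) = √35400
λ = 0.72·c/f = 0.367 m, so l = λ/4 = 0.0917 m

Z_qwt ≈ 188 Ω; length ≈ 9.17 cm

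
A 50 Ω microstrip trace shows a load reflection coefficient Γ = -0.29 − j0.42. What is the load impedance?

Z_L = Z_0·(1 + Γ)/(1 − Γ) = 50·(0.71 − j0.42)/(1.29 + j0.42)

Z_L ≈ 20.1 − j22.8 Ω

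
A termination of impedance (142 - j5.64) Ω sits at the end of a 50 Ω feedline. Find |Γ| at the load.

Γ = (Z_L − Z_0)/(Z_L + Z_0) = (92 − j5.64)/(192 − j5.64)
|Γ| = 92.2/192

|Γ| ≈ 0.48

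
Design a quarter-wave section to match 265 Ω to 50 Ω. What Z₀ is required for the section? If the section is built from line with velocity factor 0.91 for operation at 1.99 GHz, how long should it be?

Z_qwt ≈ 115 Ω; length ≈ 3.43 cm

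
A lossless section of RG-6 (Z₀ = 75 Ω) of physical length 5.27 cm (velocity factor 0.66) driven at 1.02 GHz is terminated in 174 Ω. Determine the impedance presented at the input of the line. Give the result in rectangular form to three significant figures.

λ = v/f = 0.66·c / 1.02 GHz = 0.194 m
βl = 2π·l/λ = 2π × 0.271 = 97.7°
tan(βl) = tan(97.7°) = -7.36
Z_in = Z_0·(Z_L + jZ_0·tanβl)/(Z_0 + jZ_L·tanβl)
     = 75·(174 − j552)/(75 − j1280)

Z_in ≈ 32.8 + j8.27 Ω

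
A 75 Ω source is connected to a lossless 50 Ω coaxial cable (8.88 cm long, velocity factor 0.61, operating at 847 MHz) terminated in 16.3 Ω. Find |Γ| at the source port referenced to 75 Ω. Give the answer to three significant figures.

λ = v/f = 0.61·c / 847 MHz = 0.216 m
βl = 2π·l/λ = 2π × 0.411 = 148°
tan(βl) = -0.626
Z_in = Z_0·(Z_L + jZ_0·tanβl)/(Z_0 + jZ_L·tanβl) = 21.8 − j26.8 Ω
Γ_s = (Z_in − Z_s)/(Z_in + Z_s) = (-53.2 − j26.8)/(96.8 − j26.8), |Γ_s| = 0.594

|Γ| ≈ 0.594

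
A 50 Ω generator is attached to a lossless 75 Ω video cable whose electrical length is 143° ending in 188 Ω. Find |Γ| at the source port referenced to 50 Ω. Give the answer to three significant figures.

|Γ| ≈ 0.508

tan(βl) = -0.754
Z_in = Z_0·(Z_L + jZ_0·tanβl)/(Z_0 + jZ_L·tanβl) = 64.5 + j65.4 Ω
Γ_s = (Z_in − Z_s)/(Z_in + Z_s) = (14.5 + j65.4)/(115 + j65.4), |Γ_s| = 0.508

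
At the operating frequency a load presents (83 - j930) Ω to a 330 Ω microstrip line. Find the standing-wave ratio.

VSWR ≈ 35.8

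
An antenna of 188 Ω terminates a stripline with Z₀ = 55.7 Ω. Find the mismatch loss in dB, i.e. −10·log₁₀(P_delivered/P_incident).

mismatch loss ≈ 1.52 dB

Γ = (188 − 55.7)/(188 + 55.7) = 0.543
|Γ|² = 0.295, so P_del/P_inc = 1 − |Γ|² = 0.705
ML = −10·log₁₀(1 − |Γ|²)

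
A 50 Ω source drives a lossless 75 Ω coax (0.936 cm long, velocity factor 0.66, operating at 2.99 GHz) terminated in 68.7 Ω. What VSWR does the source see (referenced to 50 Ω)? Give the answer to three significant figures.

VSWR ≈ 1.54

λ = v/f = 0.66·c / 2.99 GHz = 0.0662 m
βl = 2π·l/λ = 2π × 0.141 = 50.9°
tan(βl) = 1.23
Z_in = Z_0·(Z_L + jZ_0·tanβl)/(Z_0 + jZ_L·tanβl) = 76.1 + j6.54 Ω
Γ_s = (Z_in − Z_s)/(Z_in + Z_s) = (26.1 + j6.54)/(126 + j6.54), |Γ_s| = 0.213
VSWR = (1 + |Γ_s|)/(1 − |Γ_s|)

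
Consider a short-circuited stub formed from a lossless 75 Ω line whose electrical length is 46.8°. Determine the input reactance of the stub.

X_in ≈ 79.9 Ω (inductive)

tan(βl) = 1.06
For a short-circuited stub, Z_in = jZ_0·tan(βl)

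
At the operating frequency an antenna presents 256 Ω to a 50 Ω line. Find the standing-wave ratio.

For a purely resistive load, VSWR = R_L/Z_0 or Z_0/R_L (whichever > 1) = 256/50

VSWR ≈ 5.12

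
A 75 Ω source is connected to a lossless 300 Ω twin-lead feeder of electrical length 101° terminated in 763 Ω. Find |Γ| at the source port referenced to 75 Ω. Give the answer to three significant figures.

tan(βl) = -5.14
Z_in = Z_0·(Z_L + jZ_0·tanβl)/(Z_0 + jZ_L·tanβl) = 122 + j49 Ω
Γ_s = (Z_in − Z_s)/(Z_in + Z_s) = (46.7 + j49)/(197 + j49), |Γ_s| = 0.334

|Γ| ≈ 0.334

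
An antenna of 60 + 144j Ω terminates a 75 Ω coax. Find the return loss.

RL ≈ 2.69 dB

Γ = (-15 + j144)/(135 + j144), |Γ| = 0.733
RL = −20·log₁₀|Γ| = −20·log₁₀(0.733)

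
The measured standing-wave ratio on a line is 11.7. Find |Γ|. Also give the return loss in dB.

|Γ| ≈ 0.843; return loss ≈ 1.49 dB

|Γ| = (S − 1)/(S + 1) = (11.7 − 1)/(11.7 + 1) = 10.7/12.7
RL = −20·log₁₀|Γ| = −20·log₁₀(0.843)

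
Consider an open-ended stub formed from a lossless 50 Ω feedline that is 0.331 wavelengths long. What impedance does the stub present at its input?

βl = 2π × 0.331 = 119°
tan(βl) = -1.79
For an open-ended stub, Z_in = −jZ_0·cot(βl) = −jZ_0/tan(βl)

Z_in ≈ +j27.9 Ω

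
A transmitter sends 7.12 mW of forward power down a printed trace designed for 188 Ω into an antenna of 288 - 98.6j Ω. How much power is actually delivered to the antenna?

|Γ| = |(100 − j98.6)/(476 − j98.6)| = 0.289
|Γ|² = 0.0835
P_refl = |Γ|²·P_inc = 0.594 mW, P_del = (1 − |Γ|²)·P_inc = 6.53 mW

P_delivered ≈ 6.53 mW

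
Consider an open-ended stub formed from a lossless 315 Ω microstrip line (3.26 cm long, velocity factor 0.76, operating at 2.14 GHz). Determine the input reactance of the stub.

X_in ≈ 116 Ω (inductive)

λ = v/f = 0.76·c / 2.14 GHz = 0.107 m
βl = 2π·l/λ = 2π × 0.306 = 110°
tan(βl) = -2.72
For an open-ended stub, Z_in = −jZ_0·cot(βl) = −jZ_0/tan(βl)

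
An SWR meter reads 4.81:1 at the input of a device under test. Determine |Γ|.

|Γ| ≈ 0.656

|Γ| = (S − 1)/(S + 1) = (4.81 − 1)/(4.81 + 1) = 3.81/5.81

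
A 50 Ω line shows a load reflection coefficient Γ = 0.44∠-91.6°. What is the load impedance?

Z_L ≈ 33.1 − j36.1 Ω

Z_L = Z_0·(1 + Γ)/(1 − Γ) = 50·(0.988 − j0.44)/(1.01 + j0.44)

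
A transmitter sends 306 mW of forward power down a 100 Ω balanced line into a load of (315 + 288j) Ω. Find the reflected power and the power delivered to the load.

P_reflected ≈ 155 mW; P_delivered ≈ 151 mW

|Γ| = |(215 + j288)/(415 + j288)| = 0.711
|Γ|² = 0.506
P_refl = |Γ|²·P_inc = 155 mW, P_del = (1 − |Γ|²)·P_inc = 151 mW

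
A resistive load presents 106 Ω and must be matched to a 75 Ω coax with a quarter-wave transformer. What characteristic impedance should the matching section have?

Z_qwt ≈ 89.2 Ω

Z_qwt = √(Z_0·R_L) = √(75 × 106) = √7950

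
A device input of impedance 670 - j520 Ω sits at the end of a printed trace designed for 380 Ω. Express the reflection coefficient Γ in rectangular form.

Γ = (Z_L − Z_0)/(Z_L + Z_0) = (290 − j520)/(1050 − j520)

Γ ≈ 0.419 − j0.288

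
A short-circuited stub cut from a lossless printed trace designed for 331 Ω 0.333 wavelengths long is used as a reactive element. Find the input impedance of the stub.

βl = 2π × 0.333 = 120°
tan(βl) = -1.74
For a short-circuited stub, Z_in = jZ_0·tan(βl)

Z_in ≈ −j576 Ω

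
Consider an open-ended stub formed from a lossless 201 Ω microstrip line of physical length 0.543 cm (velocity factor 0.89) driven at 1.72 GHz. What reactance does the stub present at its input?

X_in ≈ -900 Ω (capacitive)

λ = v/f = 0.89·c / 1.72 GHz = 0.155 m
βl = 2π·l/λ = 2π × 0.035 = 12.6°
tan(βl) = 0.223
For an open-ended stub, Z_in = −jZ_0·cot(βl) = −jZ_0/tan(βl)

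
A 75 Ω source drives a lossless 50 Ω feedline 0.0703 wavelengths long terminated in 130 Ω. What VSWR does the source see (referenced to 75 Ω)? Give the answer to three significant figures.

VSWR ≈ 2.19

βl = 2π × 0.0703 = 25.3°
tan(βl) = 0.473
Z_in = Z_0·(Z_L + jZ_0·tanβl)/(Z_0 + jZ_L·tanβl) = 63.3 − j54.2 Ω
Γ_s = (Z_in − Z_s)/(Z_in + Z_s) = (-11.7 − j54.2)/(138 − j54.2), |Γ_s| = 0.373
VSWR = (1 + |Γ_s|)/(1 − |Γ_s|)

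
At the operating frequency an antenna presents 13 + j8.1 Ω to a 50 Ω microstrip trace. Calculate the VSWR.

VSWR ≈ 3.95

Γ = (Z_L − Z_0)/(Z_L + Z_0) = (-37 + j8.1)/(63 + j8.1)
|Γ| = 37.9/63.5 = 0.596
VSWR = (1 + |Γ|)/(1 − |Γ|) = 1.6/0.404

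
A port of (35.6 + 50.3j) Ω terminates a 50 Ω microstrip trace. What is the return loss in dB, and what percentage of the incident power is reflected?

Γ = (-14.4 + j50.3)/(85.6 + j50.3), |Γ| = 0.527
RL = −20·log₁₀(0.527) = 5.56 dB
P_refl/P_inc = |Γ|² = 0.278

RL ≈ 5.56 dB; 27.8% of incident power reflected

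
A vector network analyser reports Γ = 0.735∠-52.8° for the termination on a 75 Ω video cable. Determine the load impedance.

Z_L = Z_0·(1 + Γ)/(1 − Γ) = 75·(1.44 − j0.585)/(0.556 + j0.585)

Z_L ≈ 52.9 − j135 Ω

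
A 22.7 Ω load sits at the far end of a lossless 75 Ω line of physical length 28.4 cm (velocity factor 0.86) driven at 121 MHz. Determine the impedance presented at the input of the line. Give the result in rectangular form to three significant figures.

Z_in ≈ 45.5 + j67.9 Ω

λ = v/f = 0.86·c / 121 MHz = 2.13 m
βl = 2π·l/λ = 2π × 0.133 = 47.9°
tan(βl) = tan(47.9°) = 1.11
Z_in = Z_0·(Z_L + jZ_0·tanβl)/(Z_0 + jZ_L·tanβl)
     = 75·(22.7 + j83.1)/(75 + j25.2)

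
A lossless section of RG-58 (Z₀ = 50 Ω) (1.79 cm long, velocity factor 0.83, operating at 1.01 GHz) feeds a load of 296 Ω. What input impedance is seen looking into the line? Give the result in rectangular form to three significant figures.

λ = v/f = 0.83·c / 1.01 GHz = 0.247 m
βl = 2π·l/λ = 2π × 0.0726 = 26.1°
tan(βl) = tan(26.1°) = 0.491
Z_in = Z_0·(Z_L + jZ_0·tanβl)/(Z_0 + jZ_L·tanβl)
     = 50·(296 + j24.5)/(50 + j145)

Z_in ≈ 38.9 − j88.5 Ω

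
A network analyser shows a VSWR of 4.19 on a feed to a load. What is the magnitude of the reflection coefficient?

|Γ| = (S − 1)/(S + 1) = (4.19 − 1)/(4.19 + 1) = 3.19/5.19

|Γ| ≈ 0.615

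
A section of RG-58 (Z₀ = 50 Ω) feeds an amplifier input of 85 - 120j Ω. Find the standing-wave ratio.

VSWR ≈ 5.49

Γ = (Z_L − Z_0)/(Z_L + Z_0) = (35 − j120)/(135 − j120)
|Γ| = 125/181 = 0.692
VSWR = (1 + |Γ|)/(1 − |Γ|) = 1.69/0.308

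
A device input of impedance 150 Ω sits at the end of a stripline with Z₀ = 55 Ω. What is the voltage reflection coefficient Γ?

Γ = (Z_L − Z_0)/(Z_L + Z_0) = (150 − 55)/(150 + 55) = 95/205

Γ = 0.463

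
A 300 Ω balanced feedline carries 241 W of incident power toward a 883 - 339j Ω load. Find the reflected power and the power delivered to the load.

P_reflected ≈ 72.4 W; P_delivered ≈ 169 W

|Γ| = |(583 − j339)/(1183 − j339)| = 0.548
|Γ|² = 0.3
P_refl = |Γ|²·P_inc = 72.4 W, P_del = (1 − |Γ|²)·P_inc = 169 W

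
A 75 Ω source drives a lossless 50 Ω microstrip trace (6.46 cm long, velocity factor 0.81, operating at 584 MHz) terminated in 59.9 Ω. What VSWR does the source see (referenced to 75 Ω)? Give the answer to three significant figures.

λ = v/f = 0.81·c / 584 MHz = 0.416 m
βl = 2π·l/λ = 2π × 0.155 = 55.9°
tan(βl) = 1.48
Z_in = Z_0·(Z_L + jZ_0·tanβl)/(Z_0 + jZ_L·tanβl) = 46.1 − j7.78 Ω
Γ_s = (Z_in − Z_s)/(Z_in + Z_s) = (-28.9 − j7.78)/(121 − j7.78), |Γ_s| = 0.246
VSWR = (1 + |Γ_s|)/(1 − |Γ_s|)

VSWR ≈ 1.65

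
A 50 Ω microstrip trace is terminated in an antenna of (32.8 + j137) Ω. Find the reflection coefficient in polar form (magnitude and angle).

Γ = (Z_L − Z_0)/(Z_L + Z_0) = (-17.2 + j137)/(82.8 + j137)
|Γ| = 138/160 = 0.863

Γ ≈ 0.863 ∠ 38.3°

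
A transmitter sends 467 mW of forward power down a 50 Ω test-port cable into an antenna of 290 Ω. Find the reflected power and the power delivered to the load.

P_reflected ≈ 233 mW; P_delivered ≈ 234 mW

Γ = (290 − 50)/(290 + 50) = 0.706
|Γ|² = 0.498
P_refl = |Γ|²·P_inc = 233 mW, P_del = (1 − |Γ|²)·P_inc = 234 mW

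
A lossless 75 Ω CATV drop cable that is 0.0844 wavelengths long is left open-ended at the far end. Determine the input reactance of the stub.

X_in ≈ -128 Ω (capacitive)

βl = 2π × 0.0844 = 30.4°
tan(βl) = 0.586
For an open-ended stub, Z_in = −jZ_0·cot(βl) = −jZ_0/tan(βl)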